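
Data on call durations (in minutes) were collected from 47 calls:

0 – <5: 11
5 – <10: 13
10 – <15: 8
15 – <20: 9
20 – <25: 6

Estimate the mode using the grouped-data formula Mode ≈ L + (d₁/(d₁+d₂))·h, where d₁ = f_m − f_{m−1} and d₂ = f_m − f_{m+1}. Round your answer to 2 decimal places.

Modal class: 5 – <10 (highest frequency 13).
d₁ = 13 − 11 = 2, d₂ = 13 − 8 = 5
Mode ≈ 5 + (2/(2+5)) × 5 = 5 + 1.4286 = 6.4286

6.43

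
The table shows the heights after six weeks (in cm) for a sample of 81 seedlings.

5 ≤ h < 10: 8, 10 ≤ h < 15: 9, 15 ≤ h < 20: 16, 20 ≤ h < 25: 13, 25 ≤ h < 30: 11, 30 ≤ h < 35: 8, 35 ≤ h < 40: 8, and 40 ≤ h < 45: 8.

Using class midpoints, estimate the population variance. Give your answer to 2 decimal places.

Midpoints: 7.5, 12.5, 17.5, 22.5, 27.5, 32.5, 37.5, 42.5
n = 81, Σfm = 1947.5, mean = 24.0432
Σfm² = 55806.25
Σf(m − x̄)² = Σfm² − (Σfm)²/n = 55806.25 − 1947.5²/81 = 8982.0988
Population variance = 8982.0988 / 81 = 110.8901

110.89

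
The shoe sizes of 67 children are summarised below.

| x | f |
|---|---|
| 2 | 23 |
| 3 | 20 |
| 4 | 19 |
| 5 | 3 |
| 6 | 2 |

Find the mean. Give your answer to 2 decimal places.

Values: 2, 3, 4, 5, 6
Σfx = 23×2 + 20×3 + 19×4 + 3×5 + 2×6 = 209
n = Σf = 67
Mean = 209 / 67 = 3.1194

3.12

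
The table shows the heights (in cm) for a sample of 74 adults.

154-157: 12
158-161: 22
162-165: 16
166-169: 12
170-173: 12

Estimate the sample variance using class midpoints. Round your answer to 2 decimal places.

Midpoints: 155.5, 159.5, 163.5, 167.5, 171.5
n = 74, Σfm = 12059, mean = 162.9595
Σfm² = 1967186.5
Σf(m − x̄)² = Σfm² − (Σfm)²/n = 1967186.5 − 12059²/74 = 2058.3784
Sample variance = 2058.3784 / 73 = 28.1970

28.20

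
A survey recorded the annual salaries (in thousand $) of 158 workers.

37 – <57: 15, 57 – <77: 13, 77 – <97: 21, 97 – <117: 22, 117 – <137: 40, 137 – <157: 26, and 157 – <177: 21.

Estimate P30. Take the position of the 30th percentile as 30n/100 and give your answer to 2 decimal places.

95.48

Cumulative frequencies: 15, 28, 49, 71, 111, 137, 158
n = 158; position = 30n/100 = 47.4.
This falls in the class 77 – <97: L = 77, F = 28, f = 21, h = 20.
30th percentile ≈ 77 + ((47.4 − 28) / 21) × 20 = 95.4762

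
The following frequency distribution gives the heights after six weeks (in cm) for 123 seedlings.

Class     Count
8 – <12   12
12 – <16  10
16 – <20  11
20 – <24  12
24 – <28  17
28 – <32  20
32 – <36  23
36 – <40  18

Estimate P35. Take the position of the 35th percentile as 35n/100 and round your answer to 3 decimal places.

Cumulative frequencies: 12, 22, 33, 45, 62, 82, 105, 123
n = 123; position = 35n/100 = 43.05.
This falls in the class 20 – <24: L = 20, F = 33, f = 12, h = 4.
35th percentile ≈ 20 + ((43.05 − 33) / 12) × 4 = 23.3500

23.350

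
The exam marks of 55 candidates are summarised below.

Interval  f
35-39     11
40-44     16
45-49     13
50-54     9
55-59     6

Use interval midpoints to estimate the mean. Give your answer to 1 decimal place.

Midpoints: 37, 42, 47, 52, 57
Σfm = 11×37 + 16×42 + 13×47 + 9×52 + 6×57 = 2500
n = Σf = 55
Mean = 2500 / 55 = 45.4545

45.5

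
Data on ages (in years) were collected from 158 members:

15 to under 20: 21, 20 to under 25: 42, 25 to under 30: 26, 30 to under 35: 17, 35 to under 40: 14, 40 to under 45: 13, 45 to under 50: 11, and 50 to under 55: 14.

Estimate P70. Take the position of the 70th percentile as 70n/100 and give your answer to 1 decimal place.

Cumulative frequencies: 21, 63, 89, 106, 120, 133, 144, 158
n = 158; position = 70n/100 = 110.6.
This falls in the class 35 to under 40: L = 35, F = 106, f = 14, h = 5.
70th percentile ≈ 35 + ((110.6 − 106) / 14) × 5 = 36.6429

36.6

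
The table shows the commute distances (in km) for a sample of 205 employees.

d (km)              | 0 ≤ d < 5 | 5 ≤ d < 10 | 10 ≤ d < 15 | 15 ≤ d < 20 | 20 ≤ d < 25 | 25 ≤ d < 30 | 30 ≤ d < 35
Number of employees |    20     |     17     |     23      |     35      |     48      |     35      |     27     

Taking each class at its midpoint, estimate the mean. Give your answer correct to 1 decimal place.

Midpoints: 2.5, 7.5, 12.5, 17.5, 22.5, 27.5, 32.5
Σfm = 20×2.5 + 17×7.5 + 23×12.5 + 35×17.5 + 48×22.5 + 35×27.5 + 27×32.5 = 3997.5
n = Σf = 205
Mean = 3997.5 / 205 = 19.5000

19.5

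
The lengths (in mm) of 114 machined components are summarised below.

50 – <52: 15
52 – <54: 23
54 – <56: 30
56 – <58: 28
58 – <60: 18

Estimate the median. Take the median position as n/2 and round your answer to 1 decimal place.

55.3

Cumulative frequencies: 15, 38, 68, 96, 114
n = 114; position = n/2 = 57.
This falls in the class 54 – <56: L = 54, F = 38, f = 30, h = 2.
Median ≈ 54 + ((57 − 38) / 30) × 2 = 55.2667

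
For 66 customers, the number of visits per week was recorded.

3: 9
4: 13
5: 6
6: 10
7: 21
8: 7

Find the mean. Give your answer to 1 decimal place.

5.6

Values: 3, 4, 5, 6, 7, 8
Σfx = 9×3 + 13×4 + 6×5 + 10×6 + 21×7 + 7×8 = 372
n = Σf = 66
Mean = 372 / 66 = 5.6364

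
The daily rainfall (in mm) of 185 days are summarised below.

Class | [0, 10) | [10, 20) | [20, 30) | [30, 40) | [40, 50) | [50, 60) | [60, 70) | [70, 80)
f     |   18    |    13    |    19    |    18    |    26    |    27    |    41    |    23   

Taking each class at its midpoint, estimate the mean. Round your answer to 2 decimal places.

Midpoints: 5, 15, 25, 35, 45, 55, 65, 75
Σfm = 18×5 + 13×15 + 19×25 + 18×35 + 26×45 + 27×55 + 41×65 + 23×75 = 8435
n = Σf = 185
Mean = 8435 / 185 = 45.5946

45.59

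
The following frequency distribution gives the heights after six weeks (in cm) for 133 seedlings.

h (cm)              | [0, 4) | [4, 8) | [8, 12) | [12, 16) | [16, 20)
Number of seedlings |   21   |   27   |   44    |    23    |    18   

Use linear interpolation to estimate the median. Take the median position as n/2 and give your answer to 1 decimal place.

Cumulative frequencies: 21, 48, 92, 115, 133
n = 133; position = n/2 = 66.5.
This falls in the class [8, 12): L = 8, F = 48, f = 44, h = 4.
Median ≈ 8 + ((66.5 − 48) / 44) × 4 = 9.6818

9.7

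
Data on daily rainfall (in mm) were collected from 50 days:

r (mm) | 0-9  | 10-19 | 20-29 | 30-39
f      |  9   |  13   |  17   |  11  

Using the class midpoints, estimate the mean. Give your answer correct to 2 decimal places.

20.50

Midpoints: 4.5, 14.5, 24.5, 34.5
Σfm = 9×4.5 + 13×14.5 + 17×24.5 + 11×34.5 = 1025
n = Σf = 50
Mean = 1025 / 50 = 20.5000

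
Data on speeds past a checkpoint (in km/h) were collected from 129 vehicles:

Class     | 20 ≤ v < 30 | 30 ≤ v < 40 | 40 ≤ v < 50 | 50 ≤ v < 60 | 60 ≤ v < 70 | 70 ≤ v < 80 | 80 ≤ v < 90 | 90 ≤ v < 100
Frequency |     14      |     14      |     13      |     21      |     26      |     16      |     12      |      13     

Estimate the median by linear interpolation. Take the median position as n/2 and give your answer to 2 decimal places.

60.96

Cumulative frequencies: 14, 28, 41, 62, 88, 104, 116, 129
n = 129; position = n/2 = 64.5.
This falls in the class 60 ≤ v < 70: L = 60, F = 62, f = 26, h = 10.
Median ≈ 60 + ((64.5 − 62) / 26) × 10 = 60.9615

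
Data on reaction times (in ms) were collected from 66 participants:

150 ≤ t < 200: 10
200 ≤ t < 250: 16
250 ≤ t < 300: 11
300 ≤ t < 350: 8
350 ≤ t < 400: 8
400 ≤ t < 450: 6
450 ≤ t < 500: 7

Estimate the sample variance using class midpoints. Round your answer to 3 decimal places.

9403.263

Midpoints: 175, 225, 275, 325, 375, 425, 475
n = 66, Σfm = 19850, mean = 300.7576
Σfm² = 6581250
Σf(m − x̄)² = Σfm² − (Σfm)²/n = 6581250 − 19850²/66 = 611212.1212
Sample variance = 611212.1212 / 65 = 9403.2634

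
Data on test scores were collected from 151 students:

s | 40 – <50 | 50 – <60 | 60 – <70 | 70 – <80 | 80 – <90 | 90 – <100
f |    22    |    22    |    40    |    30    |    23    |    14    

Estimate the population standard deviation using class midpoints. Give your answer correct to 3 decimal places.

15.008

Midpoints: 45, 55, 65, 75, 85, 95
n = 151, Σfm = 10335, mean = 68.4437
Σfm² = 741375
Σf(m − x̄)² = Σfm² − (Σfm)²/n = 741375 − 10335²/151 = 34009.2715
Population variance = 34009.2715 / 151 = 225.2270
Standard deviation = √225.2270 = 15.0076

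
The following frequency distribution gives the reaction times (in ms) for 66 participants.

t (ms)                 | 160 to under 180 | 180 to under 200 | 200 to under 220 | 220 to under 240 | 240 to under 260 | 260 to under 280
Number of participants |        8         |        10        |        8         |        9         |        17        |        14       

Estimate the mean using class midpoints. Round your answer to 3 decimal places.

Midpoints: 170, 190, 210, 230, 250, 270
Σfm = 8×170 + 10×190 + 8×210 + 9×230 + 17×250 + 14×270 = 15040
n = Σf = 66
Mean = 15040 / 66 = 227.8788

227.879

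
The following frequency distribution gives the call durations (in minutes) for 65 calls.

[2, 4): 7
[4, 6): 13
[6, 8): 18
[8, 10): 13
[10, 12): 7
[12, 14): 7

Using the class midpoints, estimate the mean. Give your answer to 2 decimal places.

7.65

Midpoints: 3, 5, 7, 9, 11, 13
Σfm = 7×3 + 13×5 + 18×7 + 13×9 + 7×11 + 7×13 = 497
n = Σf = 65
Mean = 497 / 65 = 7.6462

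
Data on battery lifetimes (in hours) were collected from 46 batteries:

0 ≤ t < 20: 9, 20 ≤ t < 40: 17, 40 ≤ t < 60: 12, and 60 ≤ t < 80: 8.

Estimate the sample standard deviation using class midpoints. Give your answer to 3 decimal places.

Midpoints: 10, 30, 50, 70
n = 46, Σfm = 1760, mean = 38.2609
Σfm² = 85400
Σf(m − x̄)² = Σfm² − (Σfm)²/n = 85400 − 1760²/46 = 18060.8696
Sample variance = 18060.8696 / 45 = 401.3527
Standard deviation = √401.3527 = 20.0338

20.034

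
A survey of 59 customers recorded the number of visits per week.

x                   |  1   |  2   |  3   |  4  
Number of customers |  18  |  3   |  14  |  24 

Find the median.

Cumulative frequencies: 18, 21, 35, 59
n = 59, so the median is the value in position (n+1)/2 = 30.
Position 30 falls at value 3.

3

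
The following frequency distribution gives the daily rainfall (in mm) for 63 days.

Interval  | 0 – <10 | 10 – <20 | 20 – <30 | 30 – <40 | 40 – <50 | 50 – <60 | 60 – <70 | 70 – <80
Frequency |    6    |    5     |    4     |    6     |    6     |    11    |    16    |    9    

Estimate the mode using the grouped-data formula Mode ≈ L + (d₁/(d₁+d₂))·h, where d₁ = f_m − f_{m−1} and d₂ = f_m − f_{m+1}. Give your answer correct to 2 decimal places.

64.17

Modal class: 60 – <70 (highest frequency 16).
d₁ = 16 − 11 = 5, d₂ = 16 − 9 = 7
Mode ≈ 60 + (5/(5+7)) × 10 = 60 + 4.1667 = 64.1667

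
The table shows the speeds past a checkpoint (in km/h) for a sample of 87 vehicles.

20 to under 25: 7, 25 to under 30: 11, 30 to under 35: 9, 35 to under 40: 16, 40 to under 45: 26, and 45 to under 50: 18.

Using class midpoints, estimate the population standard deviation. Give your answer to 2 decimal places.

Midpoints: 22.5, 27.5, 32.5, 37.5, 42.5, 47.5
n = 87, Σfm = 3312.5, mean = 38.0747
Σfm² = 131443.75
Σf(m − x̄)² = Σfm² − (Σfm)²/n = 131443.75 − 3312.5²/87 = 5321.2644
Population variance = 5321.2644 / 87 = 61.1640
Standard deviation = √61.1640 = 7.8207

7.82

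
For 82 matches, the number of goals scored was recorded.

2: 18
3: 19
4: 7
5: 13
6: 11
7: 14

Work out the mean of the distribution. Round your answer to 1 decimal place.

4.3

Values: 2, 3, 4, 5, 6, 7
Σfx = 18×2 + 19×3 + 7×4 + 13×5 + 11×6 + 14×7 = 350
n = Σf = 82
Mean = 350 / 82 = 4.2683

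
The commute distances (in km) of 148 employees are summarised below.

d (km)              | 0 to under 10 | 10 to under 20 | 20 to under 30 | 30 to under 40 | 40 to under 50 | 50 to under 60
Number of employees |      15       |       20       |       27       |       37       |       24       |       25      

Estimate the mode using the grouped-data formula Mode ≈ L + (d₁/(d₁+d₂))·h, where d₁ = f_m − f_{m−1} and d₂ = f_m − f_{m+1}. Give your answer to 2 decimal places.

Modal class: 30 to under 40 (highest frequency 37).
d₁ = 37 − 27 = 10, d₂ = 37 − 24 = 13
Mode ≈ 30 + (10/(10+13)) × 10 = 30 + 4.3478 = 34.3478

34.35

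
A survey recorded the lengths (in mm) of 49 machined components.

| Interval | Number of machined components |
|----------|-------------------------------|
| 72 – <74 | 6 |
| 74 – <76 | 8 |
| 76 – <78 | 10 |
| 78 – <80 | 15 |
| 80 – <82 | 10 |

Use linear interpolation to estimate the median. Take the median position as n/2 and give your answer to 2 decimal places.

78.07

Cumulative frequencies: 6, 14, 24, 39, 49
n = 49; position = n/2 = 24.5.
This falls in the class 78 – <80: L = 78, F = 24, f = 15, h = 2.
Median ≈ 78 + ((24.5 − 24) / 15) × 2 = 78.0667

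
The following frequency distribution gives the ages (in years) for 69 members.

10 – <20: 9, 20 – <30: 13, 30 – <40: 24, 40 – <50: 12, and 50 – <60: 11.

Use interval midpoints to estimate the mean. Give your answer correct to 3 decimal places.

Midpoints: 15, 25, 35, 45, 55
Σfm = 9×15 + 13×25 + 24×35 + 12×45 + 11×55 = 2445
n = Σf = 69
Mean = 2445 / 69 = 35.4348

35.435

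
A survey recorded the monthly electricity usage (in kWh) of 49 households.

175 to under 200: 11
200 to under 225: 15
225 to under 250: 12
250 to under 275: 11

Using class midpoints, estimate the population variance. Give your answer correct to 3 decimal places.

Midpoints: 187.5, 212.5, 237.5, 262.5
n = 49, Σfm = 10987.5, mean = 224.2347
Σfm² = 2498906.25
Σf(m − x̄)² = Σfm² − (Σfm)²/n = 2498906.25 − 10987.5²/49 = 35127.5510
Population variance = 35127.5510 / 49 = 716.8888

716.889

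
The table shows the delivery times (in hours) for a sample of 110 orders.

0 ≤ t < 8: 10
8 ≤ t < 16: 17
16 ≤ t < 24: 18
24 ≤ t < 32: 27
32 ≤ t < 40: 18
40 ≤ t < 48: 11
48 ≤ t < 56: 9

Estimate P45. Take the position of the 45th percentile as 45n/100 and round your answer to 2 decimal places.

Cumulative frequencies: 10, 27, 45, 72, 90, 101, 110
n = 110; position = 45n/100 = 49.5.
This falls in the class 24 ≤ t < 32: L = 24, F = 45, f = 27, h = 8.
45th percentile ≈ 24 + ((49.5 − 45) / 27) × 8 = 25.3333

25.33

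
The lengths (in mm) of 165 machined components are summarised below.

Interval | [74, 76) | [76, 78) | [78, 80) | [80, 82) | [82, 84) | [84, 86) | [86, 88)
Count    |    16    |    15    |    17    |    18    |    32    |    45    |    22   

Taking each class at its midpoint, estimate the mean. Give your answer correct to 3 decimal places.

Midpoints: 75, 77, 79, 81, 83, 85, 87
Σfm = 16×75 + 15×77 + 17×79 + 18×81 + 32×83 + 45×85 + 22×87 = 13551
n = Σf = 165
Mean = 13551 / 165 = 82.1273

82.127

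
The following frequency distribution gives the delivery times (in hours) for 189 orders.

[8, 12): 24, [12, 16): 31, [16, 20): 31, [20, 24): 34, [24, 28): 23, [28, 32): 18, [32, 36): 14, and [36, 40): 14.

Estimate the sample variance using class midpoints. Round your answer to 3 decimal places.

69.418

Midpoints: 10, 14, 18, 22, 26, 30, 34, 38
n = 189, Σfm = 4126, mean = 21.8307
Σfm² = 103124
Σf(m − x̄)² = Σfm² − (Σfm)²/n = 103124 − 4126²/189 = 13050.5820
Sample variance = 13050.5820 / 188 = 69.4180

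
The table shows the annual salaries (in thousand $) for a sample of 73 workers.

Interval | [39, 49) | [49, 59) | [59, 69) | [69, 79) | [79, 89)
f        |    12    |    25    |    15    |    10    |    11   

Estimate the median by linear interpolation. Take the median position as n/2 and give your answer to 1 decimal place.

58.8

Cumulative frequencies: 12, 37, 52, 62, 73
n = 73; position = n/2 = 36.5.
This falls in the class [49, 59): L = 49, F = 12, f = 25, h = 10.
Median ≈ 49 + ((36.5 − 12) / 25) × 10 = 58.8000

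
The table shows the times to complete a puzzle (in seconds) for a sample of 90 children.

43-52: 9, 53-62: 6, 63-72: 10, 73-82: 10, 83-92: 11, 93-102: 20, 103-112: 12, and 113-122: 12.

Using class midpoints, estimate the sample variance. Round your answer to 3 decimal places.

476.205

Midpoints: 47.5, 57.5, 67.5, 77.5, 87.5, 97.5, 107.5, 117.5
n = 90, Σfm = 7835, mean = 87.0556
Σfm² = 724462.5
Σf(m − x̄)² = Σfm² − (Σfm)²/n = 724462.5 − 7835²/90 = 42382.2222
Sample variance = 42382.2222 / 89 = 476.2047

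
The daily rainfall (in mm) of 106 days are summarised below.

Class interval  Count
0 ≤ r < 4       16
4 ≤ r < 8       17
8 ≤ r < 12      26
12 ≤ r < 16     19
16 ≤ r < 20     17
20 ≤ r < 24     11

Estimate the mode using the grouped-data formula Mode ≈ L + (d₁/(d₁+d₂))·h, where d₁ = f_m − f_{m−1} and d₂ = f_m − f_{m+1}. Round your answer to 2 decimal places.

10.25

Modal class: 8 ≤ r < 12 (highest frequency 26).
d₁ = 26 − 17 = 9, d₂ = 26 − 19 = 7
Mode ≈ 8 + (9/(9+7)) × 4 = 8 + 2.2500 = 10.2500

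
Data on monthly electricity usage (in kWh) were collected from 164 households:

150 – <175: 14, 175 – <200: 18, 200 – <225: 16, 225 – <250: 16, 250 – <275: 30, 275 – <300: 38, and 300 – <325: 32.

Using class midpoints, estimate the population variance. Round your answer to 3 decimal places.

2335.663

Midpoints: 162.5, 187.5, 212.5, 237.5, 262.5, 287.5, 312.5
n = 164, Σfm = 41650, mean = 253.9634
Σfm² = 10960625
Σf(m − x̄)² = Σfm² − (Σfm)²/n = 10960625 − 41650²/164 = 383048.7805
Population variance = 383048.7805 / 164 = 2335.6633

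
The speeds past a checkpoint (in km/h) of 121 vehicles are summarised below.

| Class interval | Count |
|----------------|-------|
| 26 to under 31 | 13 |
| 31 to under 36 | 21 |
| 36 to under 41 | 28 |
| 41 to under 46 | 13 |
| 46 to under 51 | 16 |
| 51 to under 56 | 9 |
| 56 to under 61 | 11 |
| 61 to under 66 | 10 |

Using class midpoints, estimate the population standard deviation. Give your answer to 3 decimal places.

10.562

Midpoints: 28.5, 33.5, 38.5, 43.5, 48.5, 53.5, 58.5, 63.5
n = 121, Σfm = 5253.5, mean = 43.4174
Σfm² = 241592.25
Σf(m − x̄)² = Σfm² − (Σfm)²/n = 241592.25 − 5253.5²/121 = 13499.1736
Population variance = 13499.1736 / 121 = 111.5634
Standard deviation = √111.5634 = 10.5624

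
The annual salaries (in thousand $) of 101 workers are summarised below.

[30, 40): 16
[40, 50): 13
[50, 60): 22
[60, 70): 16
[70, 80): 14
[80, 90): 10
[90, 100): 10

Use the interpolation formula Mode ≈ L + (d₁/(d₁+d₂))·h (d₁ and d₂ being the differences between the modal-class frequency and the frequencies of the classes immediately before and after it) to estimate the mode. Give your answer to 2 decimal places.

Modal class: [50, 60) (highest frequency 22).
d₁ = 22 − 13 = 9, d₂ = 22 − 16 = 6
Mode ≈ 50 + (9/(9+6)) × 10 = 50 + 6.0000 = 56.0000

56.00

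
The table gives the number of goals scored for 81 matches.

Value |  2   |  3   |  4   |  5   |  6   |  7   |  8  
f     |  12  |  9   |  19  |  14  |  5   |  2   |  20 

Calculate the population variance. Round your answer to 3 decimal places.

Values: 2, 3, 4, 5, 6, 7, 8
n = 81, Σfx = 401, mean = 4.9506
Σfx² = 2341
Σf(x − x̄)² = Σfx² − (Σfx)²/n = 2341 − 401²/81 = 355.8025
Population variance = 355.8025 / 81 = 4.3926

4.393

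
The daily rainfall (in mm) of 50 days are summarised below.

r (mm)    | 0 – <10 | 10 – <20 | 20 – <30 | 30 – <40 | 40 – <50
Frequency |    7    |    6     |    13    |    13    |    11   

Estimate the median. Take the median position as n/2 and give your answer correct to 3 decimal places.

Cumulative frequencies: 7, 13, 26, 39, 50
n = 50; position = n/2 = 25.
This falls in the class 20 – <30: L = 20, F = 13, f = 13, h = 10.
Median ≈ 20 + ((25 − 13) / 13) × 10 = 29.2308

29.231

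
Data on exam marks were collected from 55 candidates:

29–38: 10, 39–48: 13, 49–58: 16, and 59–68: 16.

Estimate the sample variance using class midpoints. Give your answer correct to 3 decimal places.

Midpoints: 33.5, 43.5, 53.5, 63.5
n = 55, Σfm = 2772.5, mean = 50.4091
Σfm² = 146133.75
Σf(m − x̄)² = Σfm² − (Σfm)²/n = 146133.75 − 2772.5²/55 = 6374.5455
Sample variance = 6374.5455 / 54 = 118.0471

118.047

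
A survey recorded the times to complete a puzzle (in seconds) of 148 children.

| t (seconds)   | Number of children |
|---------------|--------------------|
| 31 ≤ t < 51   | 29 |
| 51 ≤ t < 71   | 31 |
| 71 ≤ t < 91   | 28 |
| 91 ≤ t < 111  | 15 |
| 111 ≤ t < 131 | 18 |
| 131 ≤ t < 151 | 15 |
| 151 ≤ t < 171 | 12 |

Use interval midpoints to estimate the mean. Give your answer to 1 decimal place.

88.4

Midpoints: 41, 61, 81, 101, 121, 141, 161
Σfm = 29×41 + 31×61 + 28×81 + 15×101 + 18×121 + 15×141 + 12×161 = 13088
n = Σf = 148
Mean = 13088 / 148 = 88.4324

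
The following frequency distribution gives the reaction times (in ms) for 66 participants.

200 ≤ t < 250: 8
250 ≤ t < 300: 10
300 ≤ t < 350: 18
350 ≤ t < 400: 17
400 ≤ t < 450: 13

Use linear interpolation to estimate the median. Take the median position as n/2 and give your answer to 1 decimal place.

Cumulative frequencies: 8, 18, 36, 53, 66
n = 66; position = n/2 = 33.
This falls in the class 300 ≤ t < 350: L = 300, F = 18, f = 18, h = 50.
Median ≈ 300 + ((33 − 18) / 18) × 50 = 341.6667

341.7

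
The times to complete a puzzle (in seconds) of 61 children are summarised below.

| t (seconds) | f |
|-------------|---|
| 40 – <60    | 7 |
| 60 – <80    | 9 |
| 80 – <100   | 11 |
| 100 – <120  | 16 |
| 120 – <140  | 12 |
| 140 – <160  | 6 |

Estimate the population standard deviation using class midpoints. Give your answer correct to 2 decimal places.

29.74

Midpoints: 50, 70, 90, 110, 130, 150
n = 61, Σfm = 6190, mean = 101.4754
Σfm² = 682100
Σf(m − x̄)² = Σfm² − (Σfm)²/n = 682100 − 6190²/61 = 53967.2131
Population variance = 53967.2131 / 61 = 884.7084
Standard deviation = √884.7084 = 29.7440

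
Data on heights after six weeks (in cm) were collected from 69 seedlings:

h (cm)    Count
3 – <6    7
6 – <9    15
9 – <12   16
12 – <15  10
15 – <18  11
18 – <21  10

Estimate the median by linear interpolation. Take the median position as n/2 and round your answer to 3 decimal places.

Cumulative frequencies: 7, 22, 38, 48, 59, 69
n = 69; position = n/2 = 34.5.
This falls in the class 9 – <12: L = 9, F = 22, f = 16, h = 3.
Median ≈ 9 + ((34.5 − 22) / 16) × 3 = 11.3438

11.344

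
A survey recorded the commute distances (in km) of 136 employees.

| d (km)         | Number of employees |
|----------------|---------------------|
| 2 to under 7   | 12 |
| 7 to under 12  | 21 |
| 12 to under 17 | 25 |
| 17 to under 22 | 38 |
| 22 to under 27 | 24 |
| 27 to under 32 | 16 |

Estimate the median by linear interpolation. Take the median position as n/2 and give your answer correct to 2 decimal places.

Cumulative frequencies: 12, 33, 58, 96, 120, 136
n = 136; position = n/2 = 68.
This falls in the class 17 to under 22: L = 17, F = 58, f = 38, h = 5.
Median ≈ 17 + ((68 − 58) / 38) × 5 = 18.3158

18.32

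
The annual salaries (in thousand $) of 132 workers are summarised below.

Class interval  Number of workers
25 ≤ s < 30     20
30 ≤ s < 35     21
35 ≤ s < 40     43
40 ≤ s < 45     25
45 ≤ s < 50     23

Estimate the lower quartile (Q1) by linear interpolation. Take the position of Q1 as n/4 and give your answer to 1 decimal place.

33.1

Cumulative frequencies: 20, 41, 84, 109, 132
n = 132; position = n/4 = 33.
This falls in the class 30 ≤ s < 35: L = 30, F = 20, f = 21, h = 5.
Lower quartile ≈ 30 + ((33 − 20) / 21) × 5 = 33.0952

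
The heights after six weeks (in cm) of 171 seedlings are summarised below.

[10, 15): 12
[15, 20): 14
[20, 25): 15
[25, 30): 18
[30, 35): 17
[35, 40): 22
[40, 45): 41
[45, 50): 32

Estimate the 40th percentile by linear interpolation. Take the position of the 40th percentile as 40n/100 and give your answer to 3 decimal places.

32.765

Cumulative frequencies: 12, 26, 41, 59, 76, 98, 139, 171
n = 171; position = 40n/100 = 68.4.
This falls in the class [30, 35): L = 30, F = 59, f = 17, h = 5.
40th percentile ≈ 30 + ((68.4 − 59) / 17) × 5 = 32.7647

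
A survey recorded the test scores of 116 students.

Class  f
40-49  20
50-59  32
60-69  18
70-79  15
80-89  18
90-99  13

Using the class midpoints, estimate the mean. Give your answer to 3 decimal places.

Midpoints: 44.5, 54.5, 64.5, 74.5, 84.5, 94.5
Σfm = 20×44.5 + 32×54.5 + 18×64.5 + 15×74.5 + 18×84.5 + 13×94.5 = 7662
n = Σf = 116
Mean = 7662 / 116 = 66.0517

66.052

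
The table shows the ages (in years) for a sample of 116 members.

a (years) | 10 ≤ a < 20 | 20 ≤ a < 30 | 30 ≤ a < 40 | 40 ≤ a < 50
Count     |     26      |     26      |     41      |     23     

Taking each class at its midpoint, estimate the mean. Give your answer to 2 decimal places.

30.26

Midpoints: 15, 25, 35, 45
Σfm = 26×15 + 26×25 + 41×35 + 23×45 = 3510
n = Σf = 116
Mean = 3510 / 116 = 30.2586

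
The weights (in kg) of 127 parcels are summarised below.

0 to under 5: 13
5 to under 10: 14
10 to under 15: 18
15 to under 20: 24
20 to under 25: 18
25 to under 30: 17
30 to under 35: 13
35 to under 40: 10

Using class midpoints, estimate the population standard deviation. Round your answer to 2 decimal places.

10.28

Midpoints: 2.5, 7.5, 12.5, 17.5, 22.5, 27.5, 32.5, 37.5
n = 127, Σfm = 2452.5, mean = 19.3110
Σfm² = 60793.75
Σf(m − x̄)² = Σfm² − (Σfm)²/n = 60793.75 − 2452.5²/127 = 13433.4646
Population variance = 13433.4646 / 127 = 105.7753
Standard deviation = √105.7753 = 10.2847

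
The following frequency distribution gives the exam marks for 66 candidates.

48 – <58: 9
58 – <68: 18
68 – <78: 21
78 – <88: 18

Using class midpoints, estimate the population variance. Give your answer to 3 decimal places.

Midpoints: 53, 63, 73, 83
n = 66, Σfm = 4638, mean = 70.2727
Σfm² = 332634
Σf(m − x̄)² = Σfm² − (Σfm)²/n = 332634 − 4638²/66 = 6709.0909
Population variance = 6709.0909 / 66 = 101.6529

101.653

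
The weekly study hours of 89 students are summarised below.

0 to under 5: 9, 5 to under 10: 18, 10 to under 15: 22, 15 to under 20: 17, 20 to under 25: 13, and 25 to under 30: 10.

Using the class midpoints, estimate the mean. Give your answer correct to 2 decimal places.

Midpoints: 2.5, 7.5, 12.5, 17.5, 22.5, 27.5
Σfm = 9×2.5 + 18×7.5 + 22×12.5 + 17×17.5 + 13×22.5 + 10×27.5 = 1297.5
n = Σf = 89
Mean = 1297.5 / 89 = 14.5787

14.58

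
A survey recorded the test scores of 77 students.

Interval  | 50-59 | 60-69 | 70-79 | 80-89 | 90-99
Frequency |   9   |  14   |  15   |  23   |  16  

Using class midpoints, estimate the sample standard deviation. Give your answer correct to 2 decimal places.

Midpoints: 54.5, 64.5, 74.5, 84.5, 94.5
n = 77, Σfm = 5966.5, mean = 77.4870
Σfm² = 475339.25
Σf(m − x̄)² = Σfm² − (Σfm)²/n = 475339.25 − 5966.5²/77 = 13012.9870
Sample variance = 13012.9870 / 76 = 171.2235
Standard deviation = √171.2235 = 13.0852

13.09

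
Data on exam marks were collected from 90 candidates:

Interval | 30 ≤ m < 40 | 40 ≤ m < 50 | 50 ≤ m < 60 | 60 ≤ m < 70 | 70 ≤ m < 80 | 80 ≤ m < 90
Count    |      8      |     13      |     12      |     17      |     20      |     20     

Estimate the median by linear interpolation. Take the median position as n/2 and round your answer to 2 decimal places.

67.06

Cumulative frequencies: 8, 21, 33, 50, 70, 90
n = 90; position = n/2 = 45.
This falls in the class 60 ≤ m < 70: L = 60, F = 33, f = 17, h = 10.
Median ≈ 60 + ((45 − 33) / 17) × 10 = 67.0588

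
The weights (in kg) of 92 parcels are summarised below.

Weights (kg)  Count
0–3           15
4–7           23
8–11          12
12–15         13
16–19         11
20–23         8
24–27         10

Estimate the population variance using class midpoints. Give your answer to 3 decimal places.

Midpoints: 1.5, 5.5, 9.5, 13.5, 17.5, 21.5, 25.5
n = 92, Σfm = 1058, mean = 11.5000
Σfm² = 17751
Σf(m − x̄)² = Σfm² − (Σfm)²/n = 17751 − 1058²/92 = 5584.0000
Population variance = 5584.0000 / 92 = 60.6957

60.696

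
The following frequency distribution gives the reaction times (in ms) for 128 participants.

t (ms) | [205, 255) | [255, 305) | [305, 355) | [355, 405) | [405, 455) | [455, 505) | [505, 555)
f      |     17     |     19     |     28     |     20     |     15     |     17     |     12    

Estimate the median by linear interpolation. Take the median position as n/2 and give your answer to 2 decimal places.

355.00

Cumulative frequencies: 17, 36, 64, 84, 99, 116, 128
n = 128; position = n/2 = 64.
This falls in the class [305, 355): L = 305, F = 36, f = 28, h = 50.
Median ≈ 305 + ((64 − 36) / 28) × 50 = 355.0000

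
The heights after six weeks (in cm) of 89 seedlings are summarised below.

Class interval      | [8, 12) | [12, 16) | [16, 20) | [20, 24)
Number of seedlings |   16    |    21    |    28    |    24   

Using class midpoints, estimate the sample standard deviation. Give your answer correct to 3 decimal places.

Midpoints: 10, 14, 18, 22
n = 89, Σfm = 1486, mean = 16.6966
Σfm² = 26404
Σf(m − x̄)² = Σfm² − (Σfm)²/n = 26404 − 1486²/89 = 1592.8090
Sample variance = 1592.8090 / 88 = 18.1001
Standard deviation = √18.1001 = 4.2544

4.254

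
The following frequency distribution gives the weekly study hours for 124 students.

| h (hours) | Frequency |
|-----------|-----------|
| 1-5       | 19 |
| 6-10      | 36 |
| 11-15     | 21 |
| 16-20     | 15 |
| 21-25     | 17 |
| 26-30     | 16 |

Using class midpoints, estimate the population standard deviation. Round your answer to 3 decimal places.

8.215

Midpoints: 3, 8, 13, 18, 23, 28
n = 124, Σfm = 1727, mean = 13.9274
Σfm² = 32421
Σf(m − x̄)² = Σfm² − (Σfm)²/n = 32421 − 1727²/124 = 8368.3468
Population variance = 8368.3468 / 124 = 67.4867
Standard deviation = √67.4867 = 8.2150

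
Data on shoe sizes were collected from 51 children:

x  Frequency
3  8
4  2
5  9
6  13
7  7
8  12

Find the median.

6

Cumulative frequencies: 8, 10, 19, 32, 39, 51
n = 51, so the median is the value in position (n+1)/2 = 26.
Position 26 falls at value 6.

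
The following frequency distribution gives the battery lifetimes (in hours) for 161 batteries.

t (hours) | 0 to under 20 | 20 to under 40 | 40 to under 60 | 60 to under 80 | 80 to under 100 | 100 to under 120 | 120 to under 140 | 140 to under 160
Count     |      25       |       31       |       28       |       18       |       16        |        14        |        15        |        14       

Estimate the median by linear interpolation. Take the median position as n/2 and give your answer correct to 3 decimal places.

57.500

Cumulative frequencies: 25, 56, 84, 102, 118, 132, 147, 161
n = 161; position = n/2 = 80.5.
This falls in the class 40 to under 60: L = 40, F = 56, f = 28, h = 20.
Median ≈ 40 + ((80.5 − 56) / 28) × 20 = 57.5000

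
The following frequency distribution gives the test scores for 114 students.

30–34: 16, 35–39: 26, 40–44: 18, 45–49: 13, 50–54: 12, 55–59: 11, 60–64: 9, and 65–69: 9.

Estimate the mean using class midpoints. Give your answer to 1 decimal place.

Midpoints: 32, 37, 42, 47, 52, 57, 62, 67
Σfm = 16×32 + 26×37 + 18×42 + 13×47 + 12×52 + 11×57 + 9×62 + 9×67 = 5253
n = Σf = 114
Mean = 5253 / 114 = 46.0789

46.1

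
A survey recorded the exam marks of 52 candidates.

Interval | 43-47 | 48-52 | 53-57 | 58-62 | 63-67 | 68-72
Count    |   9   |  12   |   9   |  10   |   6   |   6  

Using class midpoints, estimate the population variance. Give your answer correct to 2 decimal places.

64.46

Midpoints: 45, 50, 55, 60, 65, 70
n = 52, Σfm = 2910, mean = 55.9615
Σfm² = 166200
Σf(m − x̄)² = Σfm² − (Σfm)²/n = 166200 − 2910²/52 = 3351.9231
Population variance = 3351.9231 / 52 = 64.4601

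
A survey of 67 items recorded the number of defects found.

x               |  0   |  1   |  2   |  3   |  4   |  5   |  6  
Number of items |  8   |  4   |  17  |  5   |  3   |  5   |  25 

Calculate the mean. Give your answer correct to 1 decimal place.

3.6

Values: 0, 1, 2, 3, 4, 5, 6
Σfx = 8×0 + 4×1 + 17×2 + 5×3 + 3×4 + 5×5 + 25×6 = 240
n = Σf = 67
Mean = 240 / 67 = 3.5821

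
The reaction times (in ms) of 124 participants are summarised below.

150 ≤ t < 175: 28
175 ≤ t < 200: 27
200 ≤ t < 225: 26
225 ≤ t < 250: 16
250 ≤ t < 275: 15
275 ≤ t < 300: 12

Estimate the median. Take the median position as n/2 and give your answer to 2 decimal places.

206.73

Cumulative frequencies: 28, 55, 81, 97, 112, 124
n = 124; position = n/2 = 62.
This falls in the class 200 ≤ t < 225: L = 200, F = 55, f = 26, h = 25.
Median ≈ 200 + ((62 − 55) / 26) × 25 = 206.7308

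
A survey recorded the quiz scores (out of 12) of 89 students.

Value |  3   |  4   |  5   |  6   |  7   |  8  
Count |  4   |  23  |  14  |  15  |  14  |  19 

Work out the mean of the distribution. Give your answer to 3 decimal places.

5.775

Values: 3, 4, 5, 6, 7, 8
Σfx = 4×3 + 23×4 + 14×5 + 15×6 + 14×7 + 19×8 = 514
n = Σf = 89
Mean = 514 / 89 = 5.7753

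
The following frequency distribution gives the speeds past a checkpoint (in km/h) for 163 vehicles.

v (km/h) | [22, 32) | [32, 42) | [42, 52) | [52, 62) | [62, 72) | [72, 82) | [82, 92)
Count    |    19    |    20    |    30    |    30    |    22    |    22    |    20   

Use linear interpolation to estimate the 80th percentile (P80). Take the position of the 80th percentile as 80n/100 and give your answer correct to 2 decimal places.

Cumulative frequencies: 19, 39, 69, 99, 121, 143, 163
n = 163; position = 80n/100 = 130.4.
This falls in the class [72, 82): L = 72, F = 121, f = 22, h = 10.
80th percentile ≈ 72 + ((130.4 − 121) / 22) × 10 = 76.2727

76.27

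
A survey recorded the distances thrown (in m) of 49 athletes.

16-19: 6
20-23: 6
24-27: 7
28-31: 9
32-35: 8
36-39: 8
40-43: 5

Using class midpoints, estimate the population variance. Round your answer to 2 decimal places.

55.48

Midpoints: 17.5, 21.5, 25.5, 29.5, 33.5, 37.5, 41.5
n = 49, Σfm = 1453.5, mean = 29.6633
Σfm² = 45834.25
Σf(m − x̄)² = Σfm² − (Σfm)²/n = 45834.25 − 1453.5²/49 = 2718.6939
Population variance = 2718.6939 / 49 = 55.4835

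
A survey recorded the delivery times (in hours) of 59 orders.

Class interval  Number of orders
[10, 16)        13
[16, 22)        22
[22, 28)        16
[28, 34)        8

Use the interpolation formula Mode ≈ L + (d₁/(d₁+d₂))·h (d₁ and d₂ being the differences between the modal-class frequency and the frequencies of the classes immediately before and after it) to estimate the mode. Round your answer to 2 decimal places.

19.60

Modal class: [16, 22) (highest frequency 22).
d₁ = 22 − 13 = 9, d₂ = 22 − 16 = 6
Mode ≈ 16 + (9/(9+6)) × 6 = 16 + 3.6000 = 19.6000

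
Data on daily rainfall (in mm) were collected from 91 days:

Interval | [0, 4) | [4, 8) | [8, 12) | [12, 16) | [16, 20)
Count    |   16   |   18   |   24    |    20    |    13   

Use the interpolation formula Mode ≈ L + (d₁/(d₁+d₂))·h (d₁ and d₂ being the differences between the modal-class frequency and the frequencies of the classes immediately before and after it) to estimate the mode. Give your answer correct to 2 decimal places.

10.40

Modal class: [8, 12) (highest frequency 24).
d₁ = 24 − 18 = 6, d₂ = 24 − 20 = 4
Mode ≈ 8 + (6/(6+4)) × 4 = 8 + 2.4000 = 10.4000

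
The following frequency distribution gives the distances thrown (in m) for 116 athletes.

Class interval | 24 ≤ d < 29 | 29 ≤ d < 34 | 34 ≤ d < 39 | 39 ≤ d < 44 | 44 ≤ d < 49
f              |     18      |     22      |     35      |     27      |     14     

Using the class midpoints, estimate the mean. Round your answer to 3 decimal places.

Midpoints: 26.5, 31.5, 36.5, 41.5, 46.5
Σfm = 18×26.5 + 22×31.5 + 35×36.5 + 27×41.5 + 14×46.5 = 4219
n = Σf = 116
Mean = 4219 / 116 = 36.3707

36.371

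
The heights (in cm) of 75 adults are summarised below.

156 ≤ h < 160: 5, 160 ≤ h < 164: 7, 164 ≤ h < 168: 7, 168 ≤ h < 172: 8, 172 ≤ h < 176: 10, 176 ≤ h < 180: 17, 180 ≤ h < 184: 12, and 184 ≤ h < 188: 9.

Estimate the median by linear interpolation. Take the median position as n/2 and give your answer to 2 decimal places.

Cumulative frequencies: 5, 12, 19, 27, 37, 54, 66, 75
n = 75; position = n/2 = 37.5.
This falls in the class 176 ≤ h < 180: L = 176, F = 37, f = 17, h = 4.
Median ≈ 176 + ((37.5 − 37) / 17) × 4 = 176.1176

176.12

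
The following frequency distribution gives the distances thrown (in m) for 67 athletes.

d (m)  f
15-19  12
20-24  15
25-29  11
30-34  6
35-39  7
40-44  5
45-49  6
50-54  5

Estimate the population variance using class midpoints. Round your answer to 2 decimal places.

Midpoints: 17, 22, 27, 32, 37, 42, 47, 52
n = 67, Σfm = 2034, mean = 30.3582
Σfm² = 70068
Σf(m − x̄)² = Σfm² − (Σfm)²/n = 70068 − 2034²/67 = 8319.4030
Population variance = 8319.4030 / 67 = 124.1702

124.17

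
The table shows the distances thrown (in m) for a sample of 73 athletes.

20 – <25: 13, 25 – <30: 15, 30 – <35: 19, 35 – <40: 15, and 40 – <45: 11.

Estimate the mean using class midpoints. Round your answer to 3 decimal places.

32.226

Midpoints: 22.5, 27.5, 32.5, 37.5, 42.5
Σfm = 13×22.5 + 15×27.5 + 19×32.5 + 15×37.5 + 11×42.5 = 2352.5
n = Σf = 73
Mean = 2352.5 / 73 = 32.2260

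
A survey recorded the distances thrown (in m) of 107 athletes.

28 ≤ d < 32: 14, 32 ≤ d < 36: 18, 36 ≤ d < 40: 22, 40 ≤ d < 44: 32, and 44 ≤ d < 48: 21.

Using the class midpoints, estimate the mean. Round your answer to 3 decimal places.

Midpoints: 30, 34, 38, 42, 46
Σfm = 14×30 + 18×34 + 22×38 + 32×42 + 21×46 = 4178
n = Σf = 107
Mean = 4178 / 107 = 39.0467

39.047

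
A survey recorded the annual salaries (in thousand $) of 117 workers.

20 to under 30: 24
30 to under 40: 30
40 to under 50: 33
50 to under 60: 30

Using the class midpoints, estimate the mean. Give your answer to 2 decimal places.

40.90

Midpoints: 25, 35, 45, 55
Σfm = 24×25 + 30×35 + 33×45 + 30×55 = 4785
n = Σf = 117
Mean = 4785 / 117 = 40.8974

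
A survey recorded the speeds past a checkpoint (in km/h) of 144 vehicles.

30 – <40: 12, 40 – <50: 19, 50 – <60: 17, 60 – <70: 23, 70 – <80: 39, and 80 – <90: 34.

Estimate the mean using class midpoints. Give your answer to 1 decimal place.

66.1

Midpoints: 35, 45, 55, 65, 75, 85
Σfm = 12×35 + 19×45 + 17×55 + 23×65 + 39×75 + 34×85 = 9520
n = Σf = 144
Mean = 9520 / 144 = 66.1111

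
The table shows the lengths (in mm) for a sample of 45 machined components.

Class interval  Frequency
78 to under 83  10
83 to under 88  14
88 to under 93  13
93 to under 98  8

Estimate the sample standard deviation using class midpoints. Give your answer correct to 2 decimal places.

5.17

Midpoints: 80.5, 85.5, 90.5, 95.5
n = 45, Σfm = 3942.5, mean = 87.6111
Σfm² = 346581.25
Σf(m − x̄)² = Σfm² − (Σfm)²/n = 346581.25 − 3942.5²/45 = 1174.4444
Sample variance = 1174.4444 / 44 = 26.6919
Standard deviation = √26.6919 = 5.1664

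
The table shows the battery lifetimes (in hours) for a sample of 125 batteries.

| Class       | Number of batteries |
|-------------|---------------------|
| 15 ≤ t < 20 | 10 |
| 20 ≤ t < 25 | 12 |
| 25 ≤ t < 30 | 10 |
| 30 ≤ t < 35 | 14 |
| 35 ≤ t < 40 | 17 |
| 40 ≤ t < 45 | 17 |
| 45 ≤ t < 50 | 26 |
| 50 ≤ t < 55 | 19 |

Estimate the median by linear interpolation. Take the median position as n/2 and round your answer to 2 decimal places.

Cumulative frequencies: 10, 22, 32, 46, 63, 80, 106, 125
n = 125; position = n/2 = 62.5.
This falls in the class 35 ≤ t < 40: L = 35, F = 46, f = 17, h = 5.
Median ≈ 35 + ((62.5 − 46) / 17) × 5 = 39.8529

39.85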